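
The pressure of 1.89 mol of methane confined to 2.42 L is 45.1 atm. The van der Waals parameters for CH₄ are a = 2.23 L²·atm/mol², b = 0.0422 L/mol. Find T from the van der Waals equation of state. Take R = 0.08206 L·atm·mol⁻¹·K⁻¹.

T = (P + a n²/V²)(V − nb)/(nR)
P + a n²/V² = 45.1 + (2.23)(1.89)²/(2.42)² = 46.460 atm
V − nb = 2.42 − (1.89)(0.0422) = 2.3402 L
T = (46.460)(2.3402)/((1.89)(0.08206)) = 701.0 K

T ≈ 701.0 K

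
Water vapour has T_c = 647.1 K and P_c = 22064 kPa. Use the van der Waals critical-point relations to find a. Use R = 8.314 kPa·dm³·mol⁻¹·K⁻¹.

a ≈ 553.4 kPa·dm⁶/mol²

From T_c = 8a/(27Rb) and P_c = a/(27b²): a = 27 R² T_c²/(64 P_c).
a = 27×(8.314)²×(647.1)²/(64×22064) = 781495720/1412096 = 553.4 kPa·dm⁶/mol²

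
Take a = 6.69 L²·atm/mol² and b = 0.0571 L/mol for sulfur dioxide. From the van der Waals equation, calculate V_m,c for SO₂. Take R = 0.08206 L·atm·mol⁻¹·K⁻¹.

V_m,c ≈ 0.1713 L/mol

For a van der Waals gas, V_m,c = 3b.
V_m,c = 3×0.0571 = 0.1713 L/mol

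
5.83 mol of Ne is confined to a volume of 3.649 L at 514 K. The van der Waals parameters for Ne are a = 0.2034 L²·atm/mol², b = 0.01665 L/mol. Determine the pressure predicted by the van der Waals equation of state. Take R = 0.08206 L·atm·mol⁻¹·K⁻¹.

P = nRT/(V − nb) − a n²/V²
nRT/(V − nb) = (5.83)(0.08206)(514)/(3.649 − 5.83×0.01665) = 245.90/3.5519 = 69.231 atm
a n²/V² = (0.2034)(5.83)²/(3.649)² = 0.51921 atm
P = 69.231 − 0.51921 = 68.71 atm

P ≈ 68.71 atm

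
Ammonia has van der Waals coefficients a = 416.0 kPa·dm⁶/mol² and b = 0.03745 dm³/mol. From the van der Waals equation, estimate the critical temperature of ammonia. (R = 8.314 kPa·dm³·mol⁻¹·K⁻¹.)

T_c ≈ 395.9 K

For a van der Waals gas, T_c = 8a/(27Rb).
T_c = 8×416.0/(27×8.314×0.03745) = 3328.0/8.4067 = 395.9 K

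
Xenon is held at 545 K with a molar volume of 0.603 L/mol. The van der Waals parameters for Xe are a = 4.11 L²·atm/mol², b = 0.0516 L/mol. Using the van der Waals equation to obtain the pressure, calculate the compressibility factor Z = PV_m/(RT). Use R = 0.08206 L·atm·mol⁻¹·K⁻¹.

P = RT/(V_m − b) − a/V_m² = (0.08206)(545)/(0.603 − 0.0516) − 4.11/(0.603)²
  = 44.723/0.55140 − 11.303 = 81.108 − 11.303 = 69.805 atm
Z = PV_m/(RT) = (69.805)(0.603)/((0.08206)(545)) = 42.092/44.723 = 0.9412

Z ≈ 0.9412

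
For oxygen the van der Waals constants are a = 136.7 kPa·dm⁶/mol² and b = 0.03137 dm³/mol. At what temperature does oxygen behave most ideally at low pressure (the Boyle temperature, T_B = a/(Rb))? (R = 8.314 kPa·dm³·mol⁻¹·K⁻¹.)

T_B ≈ 524.1 K

For a van der Waals gas the second virial coefficient B₂ = b − a/(RT) vanishes at T_B = a/(Rb).
T_B = 136.7/(8.314×0.03137) = 136.7/0.26081 = 524.1 K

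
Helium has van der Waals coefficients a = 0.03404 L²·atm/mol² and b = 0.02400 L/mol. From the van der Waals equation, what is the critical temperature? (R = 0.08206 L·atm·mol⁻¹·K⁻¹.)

For a van der Waals gas, T_c = 8a/(27Rb).
T_c = 8×0.03404/(27×0.08206×0.02400) = 0.27232/0.053175 = 5.121 K

T_c ≈ 5.121 K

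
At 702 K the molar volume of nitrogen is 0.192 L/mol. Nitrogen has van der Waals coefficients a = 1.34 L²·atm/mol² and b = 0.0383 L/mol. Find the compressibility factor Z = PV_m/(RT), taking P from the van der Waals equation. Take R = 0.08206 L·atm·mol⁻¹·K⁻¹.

Z ≈ 1.128

P = RT/(V_m − b) − a/V_m² = (0.08206)(702)/(0.192 − 0.0383) − 1.34/(0.192)²
  = 57.606/0.15370 − 36.350 = 374.80 − 36.350 = 338.45 atm
Z = PV_m/(RT) = (338.45)(0.192)/((0.08206)(702)) = 64.982/57.606 = 1.128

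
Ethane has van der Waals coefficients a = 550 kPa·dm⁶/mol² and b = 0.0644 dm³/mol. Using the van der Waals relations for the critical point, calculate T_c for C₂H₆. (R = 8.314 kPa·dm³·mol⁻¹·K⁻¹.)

T_c ≈ 304.4 K

For a van der Waals gas, T_c = 8a/(27Rb).
T_c = 8×550/(27×8.314×0.0644) = 4400.0/14.456 = 304.4 K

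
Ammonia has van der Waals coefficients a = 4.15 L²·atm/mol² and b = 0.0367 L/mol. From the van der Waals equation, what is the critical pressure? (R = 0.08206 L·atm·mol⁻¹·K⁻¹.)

For a van der Waals gas, P_c = a/(27b²).
P_c = 4.15/(27×(0.0367)²) = 4.15/0.036366 = 114.1 atm

P_c ≈ 114.1 atm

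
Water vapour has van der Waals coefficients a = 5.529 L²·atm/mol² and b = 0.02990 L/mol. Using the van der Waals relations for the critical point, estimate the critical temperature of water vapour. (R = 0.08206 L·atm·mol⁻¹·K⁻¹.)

T_c ≈ 667.7 K

For a van der Waals gas, T_c = 8a/(27Rb).
T_c = 8×5.529/(27×0.08206×0.02990) = 44.232/0.066247 = 667.7 K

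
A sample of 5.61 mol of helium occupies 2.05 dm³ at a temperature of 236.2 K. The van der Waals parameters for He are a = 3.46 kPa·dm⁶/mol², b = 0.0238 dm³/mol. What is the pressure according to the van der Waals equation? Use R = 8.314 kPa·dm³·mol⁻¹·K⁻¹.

P ≈ 5723 kPa

P = nRT/(V − nb) − a n²/V²
nRT/(V − nb) = (5.61)(8.314)(236.2)/(2.05 − 5.61×0.0238) = 11017/1.9165 = 5748.5 kPa
a n²/V² = (3.46)(5.61)²/(2.05)² = 25.912 kPa
P = 5748.5 − 25.912 = 5723 kPa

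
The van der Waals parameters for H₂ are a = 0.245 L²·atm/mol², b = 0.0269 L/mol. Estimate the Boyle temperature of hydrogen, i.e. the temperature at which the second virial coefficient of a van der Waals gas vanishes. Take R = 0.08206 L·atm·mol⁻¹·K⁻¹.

T_B ≈ 111.0 K

For a van der Waals gas the second virial coefficient B₂ = b − a/(RT) vanishes at T_B = a/(Rb).
T_B = 0.245/(0.08206×0.0269) = 0.245/0.0022074 = 111.0 K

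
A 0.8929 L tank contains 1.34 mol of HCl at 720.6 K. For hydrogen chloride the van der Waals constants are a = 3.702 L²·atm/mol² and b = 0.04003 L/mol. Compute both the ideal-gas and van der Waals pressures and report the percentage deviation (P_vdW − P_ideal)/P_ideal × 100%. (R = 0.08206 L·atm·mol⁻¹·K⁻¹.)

Ideal: P_ideal = nRT/V = (1.34)(0.08206)(720.6)/0.8929 = 88.7417 atm
vdW: P = nRT/(V − nb) − a n²/V² = 79.2375/0.839260 − 6.64731/0.797270 = 94.4135 − 8.33759 = 86.0759 atm
% deviation = (86.0759 − 88.7417)/88.7417 × 100% = -3.00%

-3.00 %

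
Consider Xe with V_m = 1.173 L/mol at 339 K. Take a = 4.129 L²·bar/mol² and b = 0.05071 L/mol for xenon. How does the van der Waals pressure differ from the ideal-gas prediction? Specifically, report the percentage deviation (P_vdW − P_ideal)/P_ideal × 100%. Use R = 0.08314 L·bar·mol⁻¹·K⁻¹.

Ideal: P_ideal = RT/V_m = (0.08314)(339)/1.173 = 24.0277 bar
vdW: P = RT/(V_m − b) − a/V_m² = 28.1845/1.12229 − 4.129/1.37593 = 25.1134 − 3.00088 = 22.1125 bar
% deviation = (22.1125 − 24.0277)/24.0277 × 100% = -7.97%

-7.97 %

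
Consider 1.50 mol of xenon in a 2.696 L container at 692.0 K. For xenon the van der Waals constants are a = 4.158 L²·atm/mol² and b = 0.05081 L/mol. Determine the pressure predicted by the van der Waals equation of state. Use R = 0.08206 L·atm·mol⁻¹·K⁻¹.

P ≈ 31.23 atm

P = nRT/(V − nb) − a n²/V²
nRT/(V − nb) = (1.50)(0.08206)(692.0)/(2.696 − 1.50×0.05081) = 85.178/2.6198 = 32.513 atm
a n²/V² = (4.158)(1.50)²/(2.696)² = 1.2871 atm
P = 32.513 − 1.2871 = 31.23 atm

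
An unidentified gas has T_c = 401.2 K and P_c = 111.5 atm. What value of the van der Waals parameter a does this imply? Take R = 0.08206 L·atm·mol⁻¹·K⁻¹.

a ≈ 4.101 L²·atm/mol²

From T_c = 8a/(27Rb) and P_c = a/(27b²): a = 27 R² T_c²/(64 P_c).
a = 27×(0.08206)²×(401.2)²/(64×111.5) = 29265/7136.0 = 4.101 L²·atm/mol²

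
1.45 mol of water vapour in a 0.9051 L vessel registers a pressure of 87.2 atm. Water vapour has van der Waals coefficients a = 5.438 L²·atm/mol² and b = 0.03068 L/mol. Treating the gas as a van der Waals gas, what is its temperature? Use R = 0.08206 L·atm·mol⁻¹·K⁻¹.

T ≈ 731.7 K

T = (P + a n²/V²)(V − nb)/(nR)
P + a n²/V² = 87.2 + (5.438)(1.45)²/(0.9051)² = 101.16 atm
V − nb = 0.9051 − (1.45)(0.03068) = 0.86061 L
T = (101.16)(0.86061)/((1.45)(0.08206)) = 731.7 K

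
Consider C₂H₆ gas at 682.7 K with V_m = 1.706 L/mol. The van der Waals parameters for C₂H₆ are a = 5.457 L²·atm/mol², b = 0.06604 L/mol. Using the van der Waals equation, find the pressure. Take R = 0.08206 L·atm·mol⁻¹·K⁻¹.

P = RT/(V_m − b) − a/V_m²
RT/(V_m − b) = (0.08206)(682.7)/(1.706 − 0.06604) = 56.022/1.6400 = 34.160 atm
a/V_m² = 5.457/(1.706)² = 1.8750 atm
P = 34.160 − 1.8750 = 32.29 atm

P ≈ 32.29 atm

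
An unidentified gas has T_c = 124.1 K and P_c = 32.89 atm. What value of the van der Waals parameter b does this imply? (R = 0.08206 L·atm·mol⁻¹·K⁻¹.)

b ≈ 0.03870 L/mol

From T_c = 8a/(27Rb) and P_c = a/(27b²): b = R T_c/(8 P_c).
b = (0.08206)(124.1)/(8×32.89) = 10.184/263.12 = 0.03870 L/mol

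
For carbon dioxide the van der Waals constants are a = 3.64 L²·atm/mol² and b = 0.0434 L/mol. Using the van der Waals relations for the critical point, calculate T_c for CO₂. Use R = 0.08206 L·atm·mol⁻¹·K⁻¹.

T_c ≈ 302.8 K

For a van der Waals gas, T_c = 8a/(27Rb).
T_c = 8×3.64/(27×0.08206×0.0434) = 29.120/0.096158 = 302.8 K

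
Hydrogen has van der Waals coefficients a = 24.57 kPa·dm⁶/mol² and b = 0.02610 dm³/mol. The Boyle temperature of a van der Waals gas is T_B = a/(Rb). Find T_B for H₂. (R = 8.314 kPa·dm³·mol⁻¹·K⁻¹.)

For a van der Waals gas the second virial coefficient B₂ = b − a/(RT) vanishes at T_B = a/(Rb).
T_B = 24.57/(8.314×0.02610) = 24.57/0.21700 = 113.2 K

T_B ≈ 113.2 K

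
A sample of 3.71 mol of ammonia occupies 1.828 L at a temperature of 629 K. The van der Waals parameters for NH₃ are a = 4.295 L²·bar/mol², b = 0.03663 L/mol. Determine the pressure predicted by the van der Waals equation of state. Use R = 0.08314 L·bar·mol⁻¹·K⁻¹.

P ≈ 96.97 bar

P = nRT/(V − nb) − a n²/V²
nRT/(V − nb) = (3.71)(0.08314)(629)/(1.828 − 3.71×0.03663) = 194.01/1.6921 = 114.66 bar
a n²/V² = (4.295)(3.71)²/(1.828)² = 17.691 bar
P = 114.66 − 17.691 = 96.97 bar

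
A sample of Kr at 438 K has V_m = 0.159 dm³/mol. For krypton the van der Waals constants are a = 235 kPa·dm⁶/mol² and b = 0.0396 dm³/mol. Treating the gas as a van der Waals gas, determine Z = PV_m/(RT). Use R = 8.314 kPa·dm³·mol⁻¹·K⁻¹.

P = RT/(V_m − b) − a/V_m² = (8.314)(438)/(0.159 − 0.0396) − 235/(0.159)²
  = 3641.5/0.11940 − 9295.5 = 30498 − 9295.5 = 21203 kPa
Z = PV_m/(RT) = (21203)(0.159)/((8.314)(438)) = 3371.3/3641.5 = 0.9258

Z ≈ 0.9258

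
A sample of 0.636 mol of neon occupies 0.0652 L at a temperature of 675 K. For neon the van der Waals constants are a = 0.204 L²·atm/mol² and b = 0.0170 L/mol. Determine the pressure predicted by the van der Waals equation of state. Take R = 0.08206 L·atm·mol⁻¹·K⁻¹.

P = nRT/(V − nb) − a n²/V²
nRT/(V − nb) = (0.636)(0.08206)(675)/(0.0652 − 0.636×0.0170) = 35.228/0.054388 = 647.72 atm
a n²/V² = (0.204)(0.636)²/(0.0652)² = 19.411 atm
P = 647.72 − 19.411 = 628.3 atm

P ≈ 628.3 atm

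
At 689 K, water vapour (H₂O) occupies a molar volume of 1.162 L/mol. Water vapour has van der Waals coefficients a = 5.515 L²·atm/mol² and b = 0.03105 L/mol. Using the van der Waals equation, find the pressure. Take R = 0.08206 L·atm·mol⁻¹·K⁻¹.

P ≈ 45.91 atm

P = RT/(V_m − b) − a/V_m²
RT/(V_m − b) = (0.08206)(689)/(1.162 − 0.03105) = 56.539/1.1310 = 49.990 atm
a/V_m² = 5.515/(1.162)² = 4.0844 atm
P = 49.990 − 4.0844 = 45.91 atm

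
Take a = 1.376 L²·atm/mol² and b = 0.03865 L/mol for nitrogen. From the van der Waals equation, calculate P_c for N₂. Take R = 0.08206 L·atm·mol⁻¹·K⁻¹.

For a van der Waals gas, P_c = a/(27b²).
P_c = 1.376/(27×(0.03865)²) = 1.376/0.040333 = 34.12 atm

P_c ≈ 34.12 atm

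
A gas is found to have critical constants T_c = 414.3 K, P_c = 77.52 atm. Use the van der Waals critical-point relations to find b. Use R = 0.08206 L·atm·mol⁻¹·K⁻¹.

b ≈ 0.05482 L/mol

From T_c = 8a/(27Rb) and P_c = a/(27b²): b = R T_c/(8 P_c).
b = (0.08206)(414.3)/(8×77.52) = 33.997/620.16 = 0.05482 L/mol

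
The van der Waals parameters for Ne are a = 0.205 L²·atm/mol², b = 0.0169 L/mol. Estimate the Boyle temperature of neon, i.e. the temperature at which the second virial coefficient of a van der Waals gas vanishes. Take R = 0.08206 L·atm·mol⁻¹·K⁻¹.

For a van der Waals gas the second virial coefficient B₂ = b − a/(RT) vanishes at T_B = a/(Rb).
T_B = 0.205/(0.08206×0.0169) = 0.205/0.0013868 = 147.8 K

T_B ≈ 147.8 K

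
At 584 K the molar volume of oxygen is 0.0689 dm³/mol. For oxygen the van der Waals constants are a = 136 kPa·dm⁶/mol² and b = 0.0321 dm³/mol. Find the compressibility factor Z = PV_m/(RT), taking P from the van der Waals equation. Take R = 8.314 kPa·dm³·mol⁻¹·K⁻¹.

P = RT/(V_m − b) − a/V_m² = (8.314)(584)/(0.0689 − 0.0321) − 136/(0.0689)²
  = 4855.4/0.036800 − 28648 = 131940 − 28648 = 103292 kPa
Z = PV_m/(RT) = (103292)(0.0689)/((8.314)(584)) = 7116.8/4855.4 = 1.466

Z ≈ 1.466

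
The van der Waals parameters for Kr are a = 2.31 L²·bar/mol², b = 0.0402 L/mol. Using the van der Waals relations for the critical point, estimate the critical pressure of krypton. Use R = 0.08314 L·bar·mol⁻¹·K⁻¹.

For a van der Waals gas, P_c = a/(27b²).
P_c = 2.31/(27×(0.0402)²) = 2.31/0.043633 = 52.94 bar

P_c ≈ 52.94 bar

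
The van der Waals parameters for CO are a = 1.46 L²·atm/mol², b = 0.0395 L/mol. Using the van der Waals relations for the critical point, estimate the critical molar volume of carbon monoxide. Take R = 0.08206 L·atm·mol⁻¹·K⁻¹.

For a van der Waals gas, V_m,c = 3b.
V_m,c = 3×0.0395 = 0.1185 L/mol

V_m,c ≈ 0.1185 L/mol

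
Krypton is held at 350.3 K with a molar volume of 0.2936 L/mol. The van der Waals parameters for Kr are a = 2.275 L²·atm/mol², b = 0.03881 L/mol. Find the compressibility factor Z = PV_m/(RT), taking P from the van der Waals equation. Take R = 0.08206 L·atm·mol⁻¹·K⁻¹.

P = RT/(V_m − b) − a/V_m² = (0.08206)(350.3)/(0.2936 − 0.03881) − 2.275/(0.2936)²
  = 28.746/0.25479 − 26.392 = 112.82 − 26.392 = 86.43 atm
Z = PV_m/(RT) = (86.43)(0.2936)/((0.08206)(350.3)) = 25.376/28.746 = 0.8828

Z ≈ 0.8828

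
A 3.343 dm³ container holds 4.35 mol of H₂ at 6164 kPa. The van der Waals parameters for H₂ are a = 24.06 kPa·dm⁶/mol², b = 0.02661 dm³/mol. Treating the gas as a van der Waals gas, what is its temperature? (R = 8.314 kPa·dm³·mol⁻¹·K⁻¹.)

T ≈ 553.7 K

T = (P + a n²/V²)(V − nb)/(nR)
P + a n²/V² = 6164 + (24.06)(4.35)²/(3.343)² = 6204.7 kPa
V − nb = 3.343 − (4.35)(0.02661) = 3.2272 dm³
T = (6204.7)(3.2272)/((4.35)(8.314)) = 553.7 K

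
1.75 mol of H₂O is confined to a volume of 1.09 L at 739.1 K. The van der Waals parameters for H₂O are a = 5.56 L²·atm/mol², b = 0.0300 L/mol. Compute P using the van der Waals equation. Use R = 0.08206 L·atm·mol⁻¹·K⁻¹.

P ≈ 87.97 atm

P = nRT/(V − nb) − a n²/V²
nRT/(V − nb) = (1.75)(0.08206)(739.1)/(1.09 − 1.75×0.0300) = 106.14/1.0375 = 102.30 atm
a n²/V² = (5.56)(1.75)²/(1.09)² = 14.332 atm
P = 102.30 − 14.332 = 87.97 atm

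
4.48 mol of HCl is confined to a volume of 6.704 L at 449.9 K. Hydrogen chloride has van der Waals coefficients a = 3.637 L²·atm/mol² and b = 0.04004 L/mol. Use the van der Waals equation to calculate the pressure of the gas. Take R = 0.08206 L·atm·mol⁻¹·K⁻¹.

P ≈ 23.73 atm

P = nRT/(V − nb) − a n²/V²
nRT/(V − nb) = (4.48)(0.08206)(449.9)/(6.704 − 4.48×0.04004) = 165.40/6.5246 = 25.350 atm
a n²/V² = (3.637)(4.48)²/(6.704)² = 1.6242 atm
P = 25.350 − 1.6242 = 23.73 atm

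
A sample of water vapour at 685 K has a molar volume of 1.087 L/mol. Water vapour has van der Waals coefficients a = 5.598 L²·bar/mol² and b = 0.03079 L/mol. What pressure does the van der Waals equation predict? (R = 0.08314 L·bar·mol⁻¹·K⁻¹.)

P = RT/(V_m − b) − a/V_m²
RT/(V_m − b) = (0.08314)(685)/(1.087 − 0.03079) = 56.951/1.0562 = 53.921 bar
a/V_m² = 5.598/(1.087)² = 4.7378 bar
P = 53.921 − 4.7378 = 49.18 bar

P ≈ 49.18 bar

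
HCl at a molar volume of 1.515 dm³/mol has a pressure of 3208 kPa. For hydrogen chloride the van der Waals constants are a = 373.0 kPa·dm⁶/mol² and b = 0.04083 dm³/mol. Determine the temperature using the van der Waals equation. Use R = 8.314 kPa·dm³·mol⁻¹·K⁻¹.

T ≈ 597.6 K

T = (P + a/V_m²)(V_m − b)/R
P + a/V_m² = 3208 + 373.0/(1.515)² = 3370.5 kPa
V_m − b = 1.515 − 0.04083 = 1.4742 dm³/mol
T = (3370.5)(1.4742)/8.314 = 597.6 K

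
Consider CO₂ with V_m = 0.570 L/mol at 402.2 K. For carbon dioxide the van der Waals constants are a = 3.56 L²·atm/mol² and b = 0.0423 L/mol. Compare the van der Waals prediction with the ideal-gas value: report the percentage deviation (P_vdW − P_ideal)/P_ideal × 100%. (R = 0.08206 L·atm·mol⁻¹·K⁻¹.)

Ideal: P_ideal = RT/V_m = (0.08206)(402.2)/0.570 = 57.9027 atm
vdW: P = RT/(V_m − b) − a/V_m² = 33.0045/0.527700 − 3.56/0.324900 = 62.5441 − 10.9572 = 51.5869 atm
% deviation = (51.5869 − 57.9027)/57.9027 × 100% = -10.91%

-10.91 %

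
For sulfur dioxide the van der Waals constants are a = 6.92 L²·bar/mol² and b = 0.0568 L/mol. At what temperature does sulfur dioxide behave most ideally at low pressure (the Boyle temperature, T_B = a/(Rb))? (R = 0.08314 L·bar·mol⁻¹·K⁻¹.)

For a van der Waals gas the second virial coefficient B₂ = b − a/(RT) vanishes at T_B = a/(Rb).
T_B = 6.92/(0.08314×0.0568) = 6.92/0.0047224 = 1465 K

T_B ≈ 1465 K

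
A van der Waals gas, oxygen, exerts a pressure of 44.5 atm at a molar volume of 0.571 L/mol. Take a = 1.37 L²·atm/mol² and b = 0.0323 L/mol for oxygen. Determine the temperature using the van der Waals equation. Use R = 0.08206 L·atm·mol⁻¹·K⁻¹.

T ≈ 319.7 K

T = (P + a/V_m²)(V_m − b)/R
P + a/V_m² = 44.5 + 1.37/(0.571)² = 48.702 atm
V_m − b = 0.571 − 0.0323 = 0.53870 L/mol
T = (48.702)(0.53870)/0.08206 = 319.7 K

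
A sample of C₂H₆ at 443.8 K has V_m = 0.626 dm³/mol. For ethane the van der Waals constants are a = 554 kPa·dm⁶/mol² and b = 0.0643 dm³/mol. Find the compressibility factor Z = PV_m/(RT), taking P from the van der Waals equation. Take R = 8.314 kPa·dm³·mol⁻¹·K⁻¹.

P = RT/(V_m − b) − a/V_m² = (8.314)(443.8)/(0.626 − 0.0643) − 554/(0.626)²
  = 3689.8/0.56170 − 1413.7 = 6569.0 − 1413.7 = 5155.3 kPa
Z = PV_m/(RT) = (5155.3)(0.626)/((8.314)(443.8)) = 3227.2/3689.8 = 0.8746

Z ≈ 0.8746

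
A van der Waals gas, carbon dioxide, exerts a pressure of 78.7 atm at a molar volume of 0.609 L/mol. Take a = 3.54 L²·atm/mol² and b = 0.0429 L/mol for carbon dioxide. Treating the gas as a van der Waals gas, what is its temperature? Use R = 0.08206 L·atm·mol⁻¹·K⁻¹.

T = (P + a/V_m²)(V_m − b)/R
P + a/V_m² = 78.7 + 3.54/(0.609)² = 88.245 atm
V_m − b = 0.609 − 0.0429 = 0.56610 L/mol
T = (88.245)(0.56610)/0.08206 = 608.8 K

T ≈ 608.8 K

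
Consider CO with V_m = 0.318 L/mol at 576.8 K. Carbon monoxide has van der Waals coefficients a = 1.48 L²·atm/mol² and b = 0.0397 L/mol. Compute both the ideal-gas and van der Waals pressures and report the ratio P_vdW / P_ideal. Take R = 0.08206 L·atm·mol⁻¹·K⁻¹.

Ideal: P_ideal = RT/V_m = (0.08206)(576.8)/0.318 = 148.843 atm
vdW: P = RT/(V_m − b) − a/V_m² = 47.3322/0.278300 − 1.48/0.101124 = 170.076 − 14.6355 = 155.441 atm
Ratio = 155.441/148.843 = 1.044

P_vdW / P_ideal ≈ 1.044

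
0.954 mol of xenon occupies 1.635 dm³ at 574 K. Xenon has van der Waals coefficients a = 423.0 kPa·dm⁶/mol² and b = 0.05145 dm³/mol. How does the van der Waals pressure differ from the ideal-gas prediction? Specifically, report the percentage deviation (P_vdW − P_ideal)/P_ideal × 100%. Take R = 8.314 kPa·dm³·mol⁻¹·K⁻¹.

Ideal: P_ideal = nRT/V = (0.954)(8.314)(574)/1.635 = 2784.53 kPa
vdW: P = nRT/(V − nb) − a n²/V² = 4552.71/1.58592 − 384.979/2.67323 = 2870.71 − 144.013 = 2726.70 kPa
% deviation = (2726.70 − 2784.53)/2784.53 × 100% = -2.08%

-2.08 %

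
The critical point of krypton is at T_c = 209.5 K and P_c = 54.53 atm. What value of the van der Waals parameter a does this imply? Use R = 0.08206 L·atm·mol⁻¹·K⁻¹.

From T_c = 8a/(27Rb) and P_c = a/(27b²): a = 27 R² T_c²/(64 P_c).
a = 27×(0.08206)²×(209.5)²/(64×54.53) = 7979.9/3489.9 = 2.287 L²·atm/mol²

a ≈ 2.287 L²·atm/mol²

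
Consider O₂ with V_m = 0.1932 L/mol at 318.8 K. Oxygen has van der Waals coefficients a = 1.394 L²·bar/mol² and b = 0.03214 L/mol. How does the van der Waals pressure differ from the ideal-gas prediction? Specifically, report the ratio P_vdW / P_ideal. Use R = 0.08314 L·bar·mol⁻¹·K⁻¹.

P_vdW / P_ideal ≈ 0.9273

Ideal: P_ideal = RT/V_m = (0.08314)(318.8)/0.1932 = 137.190 bar
vdW: P = RT/(V_m − b) − a/V_m² = 26.5050/0.161060 − 1.394/0.0373262 = 164.566 − 37.3464 = 127.220 bar
Ratio = 127.220/137.190 = 0.9273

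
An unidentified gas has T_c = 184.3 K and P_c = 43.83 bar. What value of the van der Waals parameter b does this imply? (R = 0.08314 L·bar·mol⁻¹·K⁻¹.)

From T_c = 8a/(27Rb) and P_c = a/(27b²): b = R T_c/(8 P_c).
b = (0.08314)(184.3)/(8×43.83) = 15.323/350.64 = 0.04370 L/mol

b ≈ 0.04370 L/mol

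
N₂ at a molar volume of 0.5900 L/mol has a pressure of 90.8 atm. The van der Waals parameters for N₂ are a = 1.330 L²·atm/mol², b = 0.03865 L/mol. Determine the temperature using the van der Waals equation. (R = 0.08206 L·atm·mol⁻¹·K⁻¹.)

T = (P + a/V_m²)(V_m − b)/R
P + a/V_m² = 90.8 + 1.330/(0.5900)² = 94.621 atm
V_m − b = 0.5900 − 0.03865 = 0.55135 L/mol
T = (94.621)(0.55135)/0.08206 = 635.7 K

T ≈ 635.7 K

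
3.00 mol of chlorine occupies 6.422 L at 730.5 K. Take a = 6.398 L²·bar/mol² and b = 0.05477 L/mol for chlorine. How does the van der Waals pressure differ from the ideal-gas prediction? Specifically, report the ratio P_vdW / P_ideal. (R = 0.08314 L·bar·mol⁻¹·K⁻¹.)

P_vdW / P_ideal ≈ 0.9770

Ideal: P_ideal = nRT/V = (3.00)(0.08314)(730.5)/6.422 = 28.3714 bar
vdW: P = nRT/(V − nb) − a n²/V² = 182.201/6.25769 − 57.5820/41.2421 = 29.1163 − 1.39619 = 27.7201 bar
Ratio = 27.7201/28.3714 = 0.9770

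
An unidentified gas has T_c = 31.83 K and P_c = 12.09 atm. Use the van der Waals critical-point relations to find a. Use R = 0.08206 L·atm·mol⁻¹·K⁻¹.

a ≈ 0.2381 L²·atm/mol²

From T_c = 8a/(27Rb) and P_c = a/(27b²): a = 27 R² T_c²/(64 P_c).
a = 27×(0.08206)²×(31.83)²/(64×12.09) = 184.20/773.76 = 0.2381 L²·atm/mol²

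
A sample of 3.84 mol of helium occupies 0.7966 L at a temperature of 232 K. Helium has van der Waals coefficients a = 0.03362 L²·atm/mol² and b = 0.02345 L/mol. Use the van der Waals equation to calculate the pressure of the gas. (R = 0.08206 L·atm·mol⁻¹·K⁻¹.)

P = nRT/(V − nb) − a n²/V²
nRT/(V − nb) = (3.84)(0.08206)(232)/(0.7966 − 3.84×0.02345) = 73.106/0.70655 = 103.47 atm
a n²/V² = (0.03362)(3.84)²/(0.7966)² = 0.78123 atm
P = 103.47 − 0.78123 = 102.7 atm

P ≈ 102.7 atm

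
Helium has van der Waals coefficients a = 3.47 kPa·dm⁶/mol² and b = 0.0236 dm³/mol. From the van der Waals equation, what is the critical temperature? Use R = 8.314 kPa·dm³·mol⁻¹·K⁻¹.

For a van der Waals gas, T_c = 8a/(27Rb).
T_c = 8×3.47/(27×8.314×0.0236) = 27.760/5.2977 = 5.240 K

T_c ≈ 5.240 K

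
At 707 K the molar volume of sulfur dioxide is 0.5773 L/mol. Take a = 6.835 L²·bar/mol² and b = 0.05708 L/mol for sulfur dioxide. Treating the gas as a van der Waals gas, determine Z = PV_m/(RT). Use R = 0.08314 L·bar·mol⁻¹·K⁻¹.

P = RT/(V_m − b) − a/V_m² = (0.08314)(707)/(0.5773 − 0.05708) − 6.835/(0.5773)²
  = 58.780/0.52022 − 20.509 = 112.99 − 20.509 = 92.48 bar
Z = PV_m/(RT) = (92.48)(0.5773)/((0.08314)(707)) = 53.389/58.780 = 0.9083

Z ≈ 0.9083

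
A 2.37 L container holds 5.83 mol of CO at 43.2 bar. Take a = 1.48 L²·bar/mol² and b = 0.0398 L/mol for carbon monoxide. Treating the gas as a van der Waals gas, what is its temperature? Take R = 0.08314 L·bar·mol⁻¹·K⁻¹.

T = (P + a n²/V²)(V − nb)/(nR)
P + a n²/V² = 43.2 + (1.48)(5.83)²/(2.37)² = 52.156 bar
V − nb = 2.37 − (5.83)(0.0398) = 2.1380 L
T = (52.156)(2.1380)/((5.83)(0.08314)) = 230.1 K

T ≈ 230.1 K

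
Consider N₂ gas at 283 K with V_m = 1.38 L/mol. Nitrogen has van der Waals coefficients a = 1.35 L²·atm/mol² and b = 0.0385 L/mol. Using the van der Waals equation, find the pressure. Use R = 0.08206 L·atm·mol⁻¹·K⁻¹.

P ≈ 16.60 atm

P = RT/(V_m − b) − a/V_m²
RT/(V_m − b) = (0.08206)(283)/(1.38 − 0.0385) = 23.223/1.3415 = 17.311 atm
a/V_m² = 1.35/(1.38)² = 0.70888 atm
P = 17.311 − 0.70888 = 16.60 atm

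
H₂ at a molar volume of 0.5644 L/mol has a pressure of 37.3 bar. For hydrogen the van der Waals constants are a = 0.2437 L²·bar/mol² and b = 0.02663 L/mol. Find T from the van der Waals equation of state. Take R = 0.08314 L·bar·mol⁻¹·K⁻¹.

T = (P + a/V_m²)(V_m − b)/R
P + a/V_m² = 37.3 + 0.2437/(0.5644)² = 38.065 bar
V_m − b = 0.5644 − 0.02663 = 0.53777 L/mol
T = (38.065)(0.53777)/0.08314 = 246.2 K

T ≈ 246.2 K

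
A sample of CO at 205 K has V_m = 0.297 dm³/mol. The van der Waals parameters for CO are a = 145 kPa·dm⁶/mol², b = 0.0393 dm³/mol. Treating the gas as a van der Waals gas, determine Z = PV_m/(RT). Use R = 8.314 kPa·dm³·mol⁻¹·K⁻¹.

Z ≈ 0.8661

P = RT/(V_m − b) − a/V_m² = (8.314)(205)/(0.297 − 0.0393) − 145/(0.297)²
  = 1704.4/0.25770 − 1643.8 = 6613.9 − 1643.8 = 4970.1 kPa
Z = PV_m/(RT) = (4970.1)(0.297)/((8.314)(205)) = 1476.1/1704.4 = 0.8661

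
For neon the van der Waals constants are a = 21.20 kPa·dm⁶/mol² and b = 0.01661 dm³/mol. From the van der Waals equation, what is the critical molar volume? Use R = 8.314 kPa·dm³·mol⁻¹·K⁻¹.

V_m,c ≈ 0.04983 dm³/mol

For a van der Waals gas, V_m,c = 3b.
V_m,c = 3×0.01661 = 0.04983 dm³/mol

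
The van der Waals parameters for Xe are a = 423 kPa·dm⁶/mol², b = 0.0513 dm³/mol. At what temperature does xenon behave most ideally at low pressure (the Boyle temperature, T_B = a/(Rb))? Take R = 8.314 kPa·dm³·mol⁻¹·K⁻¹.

For a van der Waals gas the second virial coefficient B₂ = b − a/(RT) vanishes at T_B = a/(Rb).
T_B = 423/(8.314×0.0513) = 423/0.42651 = 991.8 K

T_B ≈ 991.8 K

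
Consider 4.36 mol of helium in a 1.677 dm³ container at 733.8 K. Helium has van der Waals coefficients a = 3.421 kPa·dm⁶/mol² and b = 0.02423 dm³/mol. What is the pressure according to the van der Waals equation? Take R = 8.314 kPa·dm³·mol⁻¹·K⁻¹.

P = nRT/(V − nb) − a n²/V²
nRT/(V − nb) = (4.36)(8.314)(733.8)/(1.677 − 4.36×0.02423) = 26600/1.5714 = 16928 kPa
a n²/V² = (3.421)(4.36)²/(1.677)² = 23.124 kPa
P = 16928 − 23.124 = 16905 kPa

P ≈ 16905 kPa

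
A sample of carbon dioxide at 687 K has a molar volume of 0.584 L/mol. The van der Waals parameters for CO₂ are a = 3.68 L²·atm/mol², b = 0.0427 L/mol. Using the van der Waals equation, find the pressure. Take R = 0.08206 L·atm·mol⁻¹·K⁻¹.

P = RT/(V_m − b) − a/V_m²
RT/(V_m − b) = (0.08206)(687)/(0.584 − 0.0427) = 56.375/0.54130 = 104.15 atm
a/V_m² = 3.68/(0.584)² = 10.790 atm
P = 104.15 − 10.790 = 93.36 atm

P ≈ 93.36 atm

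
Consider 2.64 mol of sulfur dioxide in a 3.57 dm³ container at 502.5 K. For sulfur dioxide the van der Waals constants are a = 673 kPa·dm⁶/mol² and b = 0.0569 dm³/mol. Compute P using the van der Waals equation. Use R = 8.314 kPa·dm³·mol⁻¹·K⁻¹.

P = nRT/(V − nb) − a n²/V²
nRT/(V − nb) = (2.64)(8.314)(502.5)/(3.57 − 2.64×0.0569) = 11029/3.4198 = 3225.0 kPa
a n²/V² = (673)(2.64)²/(3.57)² = 368.03 kPa
P = 3225.0 − 368.03 = 2857 kPa

P ≈ 2857 kPa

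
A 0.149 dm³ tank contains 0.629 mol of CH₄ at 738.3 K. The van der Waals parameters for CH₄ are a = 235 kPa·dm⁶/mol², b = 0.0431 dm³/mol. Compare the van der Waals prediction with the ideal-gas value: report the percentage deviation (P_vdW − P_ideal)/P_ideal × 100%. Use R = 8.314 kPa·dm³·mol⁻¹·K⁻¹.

Ideal: P_ideal = nRT/V = (0.629)(8.314)(738.3)/0.149 = 25912.4 kPa
vdW: P = nRT/(V − nb) − a n²/V² = 3860.94/0.121890 − 92.9756/0.0222010 = 31675.6 − 4187.90 = 27487.7 kPa
% deviation = (27487.7 − 25912.4)/25912.4 × 100% = 6.08%

6.08 %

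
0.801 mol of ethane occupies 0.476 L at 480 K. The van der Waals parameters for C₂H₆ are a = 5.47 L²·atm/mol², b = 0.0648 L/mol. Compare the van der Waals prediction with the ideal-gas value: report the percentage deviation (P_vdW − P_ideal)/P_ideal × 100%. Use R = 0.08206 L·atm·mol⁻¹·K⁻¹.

-11.13 %

Ideal: P_ideal = nRT/V = (0.801)(0.08206)(480)/0.476 = 66.2824 atm
vdW: P = nRT/(V − nb) − a n²/V² = 31.5504/0.424095 − 3.50956/0.226576 = 74.3947 − 15.4895 = 58.9052 atm
% deviation = (58.9052 − 66.2824)/66.2824 × 100% = -11.13%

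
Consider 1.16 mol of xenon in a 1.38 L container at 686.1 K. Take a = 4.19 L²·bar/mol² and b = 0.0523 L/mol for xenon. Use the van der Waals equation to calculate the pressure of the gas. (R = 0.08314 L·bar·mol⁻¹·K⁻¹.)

P = nRT/(V − nb) − a n²/V²
nRT/(V − nb) = (1.16)(0.08314)(686.1)/(1.38 − 1.16×0.0523) = 66.169/1.3193 = 50.155 bar
a n²/V² = (4.19)(1.16)²/(1.38)² = 2.9605 bar
P = 50.155 − 2.9605 = 47.19 bar

P ≈ 47.19 bar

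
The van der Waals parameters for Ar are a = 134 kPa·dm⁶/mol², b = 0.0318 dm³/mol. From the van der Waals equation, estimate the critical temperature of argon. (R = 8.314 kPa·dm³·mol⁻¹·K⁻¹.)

For a van der Waals gas, T_c = 8a/(27Rb).
T_c = 8×134/(27×8.314×0.0318) = 1072.0/7.1384 = 150.2 K

T_c ≈ 150.2 K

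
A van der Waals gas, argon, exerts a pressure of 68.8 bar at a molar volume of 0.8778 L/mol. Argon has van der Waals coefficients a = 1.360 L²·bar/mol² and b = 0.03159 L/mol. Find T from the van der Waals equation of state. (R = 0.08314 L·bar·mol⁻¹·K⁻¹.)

T = (P + a/V_m²)(V_m − b)/R
P + a/V_m² = 68.8 + 1.360/(0.8778)² = 70.565 bar
V_m − b = 0.8778 − 0.03159 = 0.84621 L/mol
T = (70.565)(0.84621)/0.08314 = 718.2 K

T ≈ 718.2 K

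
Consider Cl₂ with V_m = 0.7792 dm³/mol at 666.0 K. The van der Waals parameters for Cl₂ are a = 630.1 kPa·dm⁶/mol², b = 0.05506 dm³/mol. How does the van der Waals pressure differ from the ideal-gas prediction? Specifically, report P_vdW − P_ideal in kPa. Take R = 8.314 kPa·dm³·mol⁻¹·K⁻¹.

Ideal: P_ideal = RT/V_m = (8.314)(666.0)/0.7792 = 7106.17 kPa
vdW: P = RT/(V_m − b) − a/V_m² = 5537.12/0.724140 − 630.1/0.607153 = 7646.48 − 1037.79 = 6608.69 kPa
ΔP = 6608.69 − 7106.17 = -497.5 kPa

ΔP ≈ -497.5 kPa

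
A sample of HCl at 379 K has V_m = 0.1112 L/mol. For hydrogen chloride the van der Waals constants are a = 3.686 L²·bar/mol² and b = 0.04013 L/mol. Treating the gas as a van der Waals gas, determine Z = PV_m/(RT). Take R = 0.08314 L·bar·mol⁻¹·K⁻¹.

Z ≈ 0.5127

P = RT/(V_m − b) − a/V_m² = (0.08314)(379)/(0.1112 − 0.04013) − 3.686/(0.1112)²
  = 31.510/0.071070 − 298.09 = 443.37 − 298.09 = 145.28 bar
Z = PV_m/(RT) = (145.28)(0.1112)/((0.08314)(379)) = 16.155/31.510 = 0.5127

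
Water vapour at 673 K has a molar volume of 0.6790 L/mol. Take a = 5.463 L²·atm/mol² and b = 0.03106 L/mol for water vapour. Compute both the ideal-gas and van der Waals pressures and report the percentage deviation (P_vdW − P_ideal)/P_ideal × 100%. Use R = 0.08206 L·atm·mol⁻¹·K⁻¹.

-9.77 %

Ideal: P_ideal = RT/V_m = (0.08206)(673)/0.6790 = 81.3349 atm
vdW: P = RT/(V_m − b) − a/V_m² = 55.2264/0.647940 − 5.463/0.461041 = 85.2338 − 11.8493 = 73.3845 atm
% deviation = (73.3845 − 81.3349)/81.3349 × 100% = -9.77%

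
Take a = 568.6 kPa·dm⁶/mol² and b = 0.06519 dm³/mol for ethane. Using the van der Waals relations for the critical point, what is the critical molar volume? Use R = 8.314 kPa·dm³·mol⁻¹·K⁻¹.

For a van der Waals gas, V_m,c = 3b.
V_m,c = 3×0.06519 = 0.1956 dm³/mol

V_m,c ≈ 0.1956 dm³/mol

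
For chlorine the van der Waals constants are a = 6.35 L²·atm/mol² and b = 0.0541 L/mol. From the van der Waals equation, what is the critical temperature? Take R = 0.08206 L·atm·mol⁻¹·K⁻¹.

For a van der Waals gas, T_c = 8a/(27Rb).
T_c = 8×6.35/(27×0.08206×0.0541) = 50.800/0.11987 = 423.8 K

T_c ≈ 423.8 K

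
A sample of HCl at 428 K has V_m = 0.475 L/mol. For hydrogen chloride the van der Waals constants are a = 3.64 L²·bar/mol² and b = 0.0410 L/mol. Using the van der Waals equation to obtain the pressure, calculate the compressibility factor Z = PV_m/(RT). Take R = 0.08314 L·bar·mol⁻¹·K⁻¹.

P = RT/(V_m − b) − a/V_m² = (0.08314)(428)/(0.475 − 0.0410) − 3.64/(0.475)²
  = 35.584/0.43400 − 16.133 = 81.991 − 16.133 = 65.858 bar
Z = PV_m/(RT) = (65.858)(0.475)/((0.08314)(428)) = 31.283/35.584 = 0.8791

Z ≈ 0.8791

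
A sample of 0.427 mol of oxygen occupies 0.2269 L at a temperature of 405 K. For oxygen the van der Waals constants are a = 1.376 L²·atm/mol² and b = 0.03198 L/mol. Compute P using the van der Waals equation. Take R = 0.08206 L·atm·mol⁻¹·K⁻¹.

P ≈ 61.68 atm

P = nRT/(V − nb) − a n²/V²
nRT/(V − nb) = (0.427)(0.08206)(405)/(0.2269 − 0.427×0.03198) = 14.191/0.21324 = 66.549 atm
a n²/V² = (1.376)(0.427)²/(0.2269)² = 4.8731 atm
P = 66.549 − 4.8731 = 61.68 atm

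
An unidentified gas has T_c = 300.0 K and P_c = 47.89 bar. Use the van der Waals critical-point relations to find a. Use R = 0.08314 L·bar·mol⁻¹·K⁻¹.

a ≈ 5.480 L²·bar/mol²

From T_c = 8a/(27Rb) and P_c = a/(27b²): a = 27 R² T_c²/(64 P_c).
a = 27×(0.08314)²×(300.0)²/(64×47.89) = 16797/3065.0 = 5.480 L²·bar/mol²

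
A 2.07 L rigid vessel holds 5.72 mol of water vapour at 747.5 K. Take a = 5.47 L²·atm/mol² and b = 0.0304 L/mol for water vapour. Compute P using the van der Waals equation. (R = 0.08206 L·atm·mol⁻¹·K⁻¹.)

P ≈ 143.3 atm

P = nRT/(V − nb) − a n²/V²
nRT/(V − nb) = (5.72)(0.08206)(747.5)/(2.07 − 5.72×0.0304) = 350.86/1.8961 = 185.04 atm
a n²/V² = (5.47)(5.72)²/(2.07)² = 41.768 atm
P = 185.04 − 41.768 = 143.3 atm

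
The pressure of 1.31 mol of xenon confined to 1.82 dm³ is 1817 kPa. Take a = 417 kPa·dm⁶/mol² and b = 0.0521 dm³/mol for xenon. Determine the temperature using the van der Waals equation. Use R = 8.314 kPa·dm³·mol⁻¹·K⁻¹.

T = (P + a n²/V²)(V − nb)/(nR)
P + a n²/V² = 1817 + (417)(1.31)²/(1.82)² = 2033.0 kPa
V − nb = 1.82 − (1.31)(0.0521) = 1.7517 dm³
T = (2033.0)(1.7517)/((1.31)(8.314)) = 327.0 K

T ≈ 327.0 K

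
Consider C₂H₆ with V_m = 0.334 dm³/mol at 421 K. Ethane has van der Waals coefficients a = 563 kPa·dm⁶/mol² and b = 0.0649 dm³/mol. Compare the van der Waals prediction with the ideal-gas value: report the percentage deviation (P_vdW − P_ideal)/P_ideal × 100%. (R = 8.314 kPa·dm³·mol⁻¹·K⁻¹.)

-24.04 %

Ideal: P_ideal = RT/V_m = (8.314)(421)/0.334 = 10479.6 kPa
vdW: P = RT/(V_m − b) − a/V_m² = 3500.19/0.269100 − 563/0.111556 = 13007.0 − 5046.79 = 7960.2 kPa
% deviation = (7960.2 − 10479.6)/10479.6 × 100% = -24.04%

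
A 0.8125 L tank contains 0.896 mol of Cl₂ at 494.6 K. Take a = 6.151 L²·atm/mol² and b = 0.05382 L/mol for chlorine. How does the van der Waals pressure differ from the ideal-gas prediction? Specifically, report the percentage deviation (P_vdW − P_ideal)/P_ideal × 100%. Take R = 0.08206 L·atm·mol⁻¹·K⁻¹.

-10.40 %

Ideal: P_ideal = nRT/V = (0.896)(0.08206)(494.6)/0.8125 = 44.7580 atm
vdW: P = nRT/(V − nb) − a n²/V² = 36.3658/0.764277 − 4.93812/0.660156 = 47.5820 − 7.48023 = 40.1018 atm
% deviation = (40.1018 − 44.7580)/44.7580 × 100% = -10.40%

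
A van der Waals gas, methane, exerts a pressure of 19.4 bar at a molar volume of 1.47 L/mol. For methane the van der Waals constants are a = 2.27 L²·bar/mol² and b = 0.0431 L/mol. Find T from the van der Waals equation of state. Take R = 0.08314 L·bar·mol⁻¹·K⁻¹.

T ≈ 351.0 K

T = (P + a/V_m²)(V_m − b)/R
P + a/V_m² = 19.4 + 2.27/(1.47)² = 20.450 bar
V_m − b = 1.47 − 0.0431 = 1.4269 L/mol
T = (20.450)(1.4269)/0.08314 = 351.0 K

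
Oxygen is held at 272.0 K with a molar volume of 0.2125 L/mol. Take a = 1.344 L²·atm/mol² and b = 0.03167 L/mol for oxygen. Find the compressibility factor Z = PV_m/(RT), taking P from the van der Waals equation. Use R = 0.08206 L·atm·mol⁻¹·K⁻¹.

Z ≈ 0.8918

P = RT/(V_m − b) − a/V_m² = (0.08206)(272.0)/(0.2125 − 0.03167) − 1.344/(0.2125)²
  = 22.320/0.18083 − 29.763 = 123.43 − 29.763 = 93.67 atm
Z = PV_m/(RT) = (93.67)(0.2125)/((0.08206)(272.0)) = 19.905/22.320 = 0.8918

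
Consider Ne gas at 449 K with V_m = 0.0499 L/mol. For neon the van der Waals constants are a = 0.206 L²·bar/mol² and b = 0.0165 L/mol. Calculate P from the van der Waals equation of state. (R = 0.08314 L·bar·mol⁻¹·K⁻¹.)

P = RT/(V_m − b) − a/V_m²
RT/(V_m − b) = (0.08314)(449)/(0.0499 − 0.0165) = 37.330/0.033400 = 1117.7 bar
a/V_m² = 0.206/(0.0499)² = 82.731 bar
P = 1117.7 − 82.731 = 1035 bar

P ≈ 1035 bar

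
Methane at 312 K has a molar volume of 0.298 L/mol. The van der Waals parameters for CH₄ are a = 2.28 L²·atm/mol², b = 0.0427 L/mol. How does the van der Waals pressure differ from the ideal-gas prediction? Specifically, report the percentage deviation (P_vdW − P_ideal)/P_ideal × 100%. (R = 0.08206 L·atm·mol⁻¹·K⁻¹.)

Ideal: P_ideal = RT/V_m = (0.08206)(312)/0.298 = 85.9152 atm
vdW: P = RT/(V_m − b) − a/V_m² = 25.6027/0.255300 − 2.28/0.0888040 = 100.285 − 25.6745 = 74.611 atm
% deviation = (74.611 − 85.9152)/85.9152 × 100% = -13.16%

-13.16 %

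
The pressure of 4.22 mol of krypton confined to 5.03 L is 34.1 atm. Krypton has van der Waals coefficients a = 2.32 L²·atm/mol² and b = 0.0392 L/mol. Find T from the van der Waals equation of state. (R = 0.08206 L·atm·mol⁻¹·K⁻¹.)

T = (P + a n²/V²)(V − nb)/(nR)
P + a n²/V² = 34.1 + (2.32)(4.22)²/(5.03)² = 35.733 atm
V − nb = 5.03 − (4.22)(0.0392) = 4.8646 L
T = (35.733)(4.8646)/((4.22)(0.08206)) = 502.0 K

T ≈ 502.0 K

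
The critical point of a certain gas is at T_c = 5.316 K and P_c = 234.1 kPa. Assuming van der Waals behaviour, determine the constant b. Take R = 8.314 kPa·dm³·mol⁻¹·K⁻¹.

From T_c = 8a/(27Rb) and P_c = a/(27b²): b = R T_c/(8 P_c).
b = (8.314)(5.316)/(8×234.1) = 44.197/1872.8 = 0.02360 dm³/mol

b ≈ 0.02360 dm³/mol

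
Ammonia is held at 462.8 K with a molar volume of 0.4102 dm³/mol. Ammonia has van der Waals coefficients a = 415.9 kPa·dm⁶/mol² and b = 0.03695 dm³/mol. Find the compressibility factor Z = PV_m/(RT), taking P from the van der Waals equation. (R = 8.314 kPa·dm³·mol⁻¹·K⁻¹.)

P = RT/(V_m − b) − a/V_m² = (8.314)(462.8)/(0.4102 − 0.03695) − 415.9/(0.4102)²
  = 3847.7/0.37325 − 2471.7 = 10309 − 2471.7 = 7837 kPa
Z = PV_m/(RT) = (7837)(0.4102)/((8.314)(462.8)) = 3214.7/3847.7 = 0.8355

Z ≈ 0.8355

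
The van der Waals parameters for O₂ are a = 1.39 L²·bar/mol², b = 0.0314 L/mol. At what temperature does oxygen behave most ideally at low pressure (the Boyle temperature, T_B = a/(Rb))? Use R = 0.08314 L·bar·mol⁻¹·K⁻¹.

For a van der Waals gas the second virial coefficient B₂ = b − a/(RT) vanishes at T_B = a/(Rb).
T_B = 1.39/(0.08314×0.0314) = 1.39/0.0026106 = 532.4 K

T_B ≈ 532.4 K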